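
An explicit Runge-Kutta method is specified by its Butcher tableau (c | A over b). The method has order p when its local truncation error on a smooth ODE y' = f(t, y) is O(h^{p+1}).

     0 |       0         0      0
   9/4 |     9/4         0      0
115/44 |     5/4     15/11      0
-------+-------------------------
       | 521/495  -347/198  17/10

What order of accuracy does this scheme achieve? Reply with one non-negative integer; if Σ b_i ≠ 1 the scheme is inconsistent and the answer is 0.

b = (521/495, -347/198, 17/10)
c = (0, 9/4, 115/44)
Ac = (0, 0, 135/44)
Σ b_i: 521/495·1 + (-347/198)·1 + 17/10·1 = 1 ✓
b·c: (-347/198)·9/4 + 17/10·115/44 = 1/2 ✓
b·c²: (-347/198)·81/16 + 17/10·13225/1936 = 2653/968 ≠ 1/3 ⇒ order 2.
b·Ac: 17/10·135/44 = 459/88 ≠ 1/6

2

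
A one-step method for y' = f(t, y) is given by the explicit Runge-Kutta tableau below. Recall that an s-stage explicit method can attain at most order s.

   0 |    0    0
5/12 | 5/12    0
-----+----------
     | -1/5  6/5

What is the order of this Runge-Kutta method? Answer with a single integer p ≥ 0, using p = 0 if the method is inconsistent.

b = (-1/5, 6/5)
c = (0, 5/12)
Σ b_i: (-1/5)·1 + 6/5·1 = 1 ✓
b·c: 6/5·5/12 = 1/2 ✓; 2 stages ⇒ order 2.

2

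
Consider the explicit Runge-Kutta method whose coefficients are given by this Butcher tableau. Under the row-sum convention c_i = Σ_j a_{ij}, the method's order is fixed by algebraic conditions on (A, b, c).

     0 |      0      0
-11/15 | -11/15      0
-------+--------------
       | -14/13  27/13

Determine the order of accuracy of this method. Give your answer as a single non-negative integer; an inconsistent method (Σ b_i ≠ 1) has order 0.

b = (-14/13, 27/13)
c = (0, -11/15)
Σ b_i: (-14/13)·1 + 27/13·1 = 1 ✓
b·c: 27/13·(-11/15) = -99/65 ≠ 1/2 ⇒ order 1.

1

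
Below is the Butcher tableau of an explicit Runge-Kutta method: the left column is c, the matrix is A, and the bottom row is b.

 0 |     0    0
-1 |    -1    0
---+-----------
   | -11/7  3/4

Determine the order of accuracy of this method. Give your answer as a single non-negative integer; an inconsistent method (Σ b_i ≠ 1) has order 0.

b = (-11/7, 3/4)
c = (0, -1)
Σ b_i: (-11/7)·1 + 3/4·1 = -23/28 ≠ 1 ⇒ order 0.

0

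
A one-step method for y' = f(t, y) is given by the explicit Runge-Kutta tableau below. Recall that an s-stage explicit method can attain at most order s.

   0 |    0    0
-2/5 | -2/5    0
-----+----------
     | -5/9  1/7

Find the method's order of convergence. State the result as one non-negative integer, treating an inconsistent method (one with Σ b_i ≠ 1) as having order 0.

0

b = (-5/9, 1/7)
c = (0, -2/5)
Σ b_i: (-5/9)·1 + 1/7·1 = -26/63 ≠ 1 ⇒ order 0.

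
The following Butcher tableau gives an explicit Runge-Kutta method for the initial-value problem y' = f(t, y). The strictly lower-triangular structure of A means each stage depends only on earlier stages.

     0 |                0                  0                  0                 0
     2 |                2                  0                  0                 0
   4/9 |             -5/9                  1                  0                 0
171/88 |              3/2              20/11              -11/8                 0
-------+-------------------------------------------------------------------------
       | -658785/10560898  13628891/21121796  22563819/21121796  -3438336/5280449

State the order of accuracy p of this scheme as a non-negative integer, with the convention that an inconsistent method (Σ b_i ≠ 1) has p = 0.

3

b = (-658785/10560898, 13628891/21121796, 22563819/21121796, -3438336/5280449)
c = (0, 2, 4/9, 171/88)
Ac = (0, 0, 2, 599/198)
Σ b_i: (-658785/10560898)·1 + 13628891/21121796·1 + 22563819/21121796·1 + (-3438336/5280449)·1 = 1 ✓
b·c: 13628891/21121796·2 + 22563819/21121796·4/9 + (-3438336/5280449)·171/88 = 1/2 ✓
b·c²: 13628891/21121796·4 + 22563819/21121796·16/81 + (-3438336/5280449)·29241/7744 = 1/3 ✓
b·Ac: 22563819/21121796·2 + (-3438336/5280449)·599/198 = 1/6 ✓
b·c³: 13628891/21121796·8 + 22563819/21121796·64/729 + (-3438336/5280449)·5000211/681472 = 1499655485/3136586706 ≠ 1/4 ⇒ order 3.
b·(c∘Ac): 22563819/21121796·8/9 + (-3438336/5280449)·11381/1936 = -15198474/5280449 ≠ 1/8
b·Ac²: 22563819/21121796·4 + (-3438336/5280449)·6238/891 = -40726583/142572123 ≠ 1/12
b·A²c: (-3438336/5280449)·(-11/4) = 9455424/5280449 ≠ 1/24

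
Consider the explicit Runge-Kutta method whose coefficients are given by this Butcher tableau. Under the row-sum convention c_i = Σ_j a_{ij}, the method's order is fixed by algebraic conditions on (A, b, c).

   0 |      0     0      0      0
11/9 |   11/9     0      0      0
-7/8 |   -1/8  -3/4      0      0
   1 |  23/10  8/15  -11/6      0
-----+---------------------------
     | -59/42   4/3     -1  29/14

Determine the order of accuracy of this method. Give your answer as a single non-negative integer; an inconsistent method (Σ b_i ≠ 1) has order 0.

1

b = (-59/42, 4/3, -1, 29/14)
c = (0, 11/9, -7/8, 1)
Ac = (0, 0, -11/12, 4873/2160)
Σ b_i: (-59/42)·1 + 4/3·1 + (-1)·1 + 29/14·1 = 1 ✓
b·c: 4/3·11/9 + (-1)·(-7/8) + 29/14·1 = 6919/1512 ≠ 1/2 ⇒ order 1.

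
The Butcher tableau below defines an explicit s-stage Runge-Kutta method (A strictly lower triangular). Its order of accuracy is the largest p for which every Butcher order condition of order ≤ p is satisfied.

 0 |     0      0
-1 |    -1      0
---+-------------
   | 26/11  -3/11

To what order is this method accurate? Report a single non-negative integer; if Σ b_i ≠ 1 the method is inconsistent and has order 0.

0

b = (26/11, -3/11)
c = (0, -1)
Σ b_i: 26/11·1 + (-3/11)·1 = 23/11 ≠ 1 ⇒ order 0.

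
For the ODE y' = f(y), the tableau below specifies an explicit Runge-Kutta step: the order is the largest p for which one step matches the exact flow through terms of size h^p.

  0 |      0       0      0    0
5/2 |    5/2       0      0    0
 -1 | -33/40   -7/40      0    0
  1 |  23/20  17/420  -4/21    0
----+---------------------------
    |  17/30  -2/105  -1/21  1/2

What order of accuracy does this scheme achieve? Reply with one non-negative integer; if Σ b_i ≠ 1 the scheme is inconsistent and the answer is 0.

4

b = (17/30, -2/105, -1/21, 1/2)
c = (0, 5/2, -1, 1)
Ac = (0, 0, -7/16, 7/24)
Σ b_i: 17/30·1 + (-2/105)·1 + (-1/21)·1 + 1/2·1 = 1 ✓
b·c: (-2/105)·5/2 + (-1/21)·(-1) + 1/2·1 = 1/2 ✓
b·c²: (-2/105)·25/4 + (-1/21)·1 + 1/2·1 = 1/3 ✓
b·Ac: (-1/21)·(-7/16) + 1/2·7/24 = 1/6 ✓
b·c³: (-2/105)·125/8 + (-1/21)·(-1) + 1/2·1 = 1/4 ✓
b·(c∘Ac): (-1/21)·7/16 + 1/2·7/24 = 1/8 ✓
b·Ac²: (-1/21)·(-35/32) + 1/2·1/16 = 1/12 ✓
b·A²c: 1/2·1/12 = 1/24 ✓; 4 stages ⇒ order 4.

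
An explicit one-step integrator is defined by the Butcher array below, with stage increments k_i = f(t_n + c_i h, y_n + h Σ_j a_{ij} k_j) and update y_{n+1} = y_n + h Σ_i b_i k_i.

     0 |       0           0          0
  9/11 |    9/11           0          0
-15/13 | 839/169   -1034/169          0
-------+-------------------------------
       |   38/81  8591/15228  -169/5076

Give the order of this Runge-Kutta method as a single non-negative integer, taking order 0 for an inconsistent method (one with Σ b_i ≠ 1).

b = (38/81, 8591/15228, -169/5076)
c = (0, 9/11, -15/13)
Ac = (0, 0, -846/169)
Σ b_i: 38/81·1 + 8591/15228·1 + (-169/5076)·1 = 1 ✓
b·c: 8591/15228·9/11 + (-169/5076)·(-15/13) = 1/2 ✓
b·c²: 8591/15228·81/121 + (-169/5076)·225/169 = 1/3 ✓
b·Ac: (-169/5076)·(-846/169) = 1/6 ✓; 3 stages ⇒ order 3.

3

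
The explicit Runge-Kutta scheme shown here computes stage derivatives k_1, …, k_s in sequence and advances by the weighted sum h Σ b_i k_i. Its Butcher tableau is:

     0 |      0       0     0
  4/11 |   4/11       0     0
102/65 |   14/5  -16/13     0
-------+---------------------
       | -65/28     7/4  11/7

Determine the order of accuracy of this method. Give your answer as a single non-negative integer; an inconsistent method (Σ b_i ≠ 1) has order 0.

1

b = (-65/28, 7/4, 11/7)
c = (0, 4/11, 102/65)
Ac = (0, 0, -64/143)
Σ b_i: (-65/28)·1 + 7/4·1 + 11/7·1 = 1 ✓
b·c: 7/4·4/11 + 11/7·102/65 = 15527/5005 ≠ 1/2 ⇒ order 1.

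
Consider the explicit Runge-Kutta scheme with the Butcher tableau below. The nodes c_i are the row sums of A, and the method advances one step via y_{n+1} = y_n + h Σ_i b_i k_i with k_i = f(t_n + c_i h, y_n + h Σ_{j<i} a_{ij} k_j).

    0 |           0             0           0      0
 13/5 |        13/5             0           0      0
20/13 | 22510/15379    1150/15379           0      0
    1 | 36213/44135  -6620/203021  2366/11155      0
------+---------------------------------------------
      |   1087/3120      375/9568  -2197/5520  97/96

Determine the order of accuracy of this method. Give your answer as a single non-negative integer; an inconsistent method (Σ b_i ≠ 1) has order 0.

b = (1087/3120, 375/9568, -2197/5520, 97/96)
c = (0, 13/5, 20/13, 1)
Ac = (0, 0, 230/1183, 164/679)
Σ b_i: 1087/3120·1 + 375/9568·1 + (-2197/5520)·1 + 97/96·1 = 1 ✓
b·c: 375/9568·13/5 + (-2197/5520)·20/13 + 97/96·1 = 1/2 ✓
b·c²: 375/9568·169/25 + (-2197/5520)·400/169 + 97/96·1 = 1/3 ✓
b·Ac: (-2197/5520)·230/1183 + 97/96·164/679 = 1/6 ✓
b·c³: 375/9568·2197/125 + (-2197/5520)·8000/2197 + 97/96·1 = 1/4 ✓
b·(c∘Ac): (-2197/5520)·4600/15379 + 97/96·164/679 = 1/8 ✓
b·Ac²: (-2197/5520)·46/91 + 97/96·956/3395 = 1/12 ✓
b·A²c: 97/96·4/97 = 1/24 ✓; 4 stages ⇒ order 4.

4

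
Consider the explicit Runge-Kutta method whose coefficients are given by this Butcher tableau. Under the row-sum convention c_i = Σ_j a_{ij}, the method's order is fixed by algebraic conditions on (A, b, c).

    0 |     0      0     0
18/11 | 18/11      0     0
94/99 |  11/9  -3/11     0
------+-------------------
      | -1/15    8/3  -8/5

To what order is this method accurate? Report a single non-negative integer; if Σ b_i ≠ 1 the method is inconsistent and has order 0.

1

b = (-1/15, 8/3, -8/5)
c = (0, 18/11, 94/99)
Ac = (0, 0, -54/121)
Σ b_i: (-1/15)·1 + 8/3·1 + (-8/5)·1 = 1 ✓
b·c: 8/3·18/11 + (-8/5)·94/99 = 128/45 ≠ 1/2 ⇒ order 1.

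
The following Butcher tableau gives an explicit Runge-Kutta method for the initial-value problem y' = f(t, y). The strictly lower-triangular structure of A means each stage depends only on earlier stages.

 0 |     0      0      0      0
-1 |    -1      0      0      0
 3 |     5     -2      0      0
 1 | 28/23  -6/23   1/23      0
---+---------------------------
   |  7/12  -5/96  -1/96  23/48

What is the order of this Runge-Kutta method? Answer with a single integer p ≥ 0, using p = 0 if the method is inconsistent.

4

b = (7/12, -5/96, -1/96, 23/48)
c = (0, -1, 3, 1)
Ac = (0, 0, 2, 9/23)
Σ b_i: 7/12·1 + (-5/96)·1 + (-1/96)·1 + 23/48·1 = 1 ✓
b·c: (-5/96)·(-1) + (-1/96)·3 + 23/48·1 = 1/2 ✓
b·c²: (-5/96)·1 + (-1/96)·9 + 23/48·1 = 1/3 ✓
b·Ac: (-1/96)·2 + 23/48·9/23 = 1/6 ✓
b·c³: (-5/96)·(-1) + (-1/96)·27 + 23/48·1 = 1/4 ✓
b·(c∘Ac): (-1/96)·6 + 23/48·9/23 = 1/8 ✓
b·Ac²: (-1/96)·(-2) + 23/48·3/23 = 1/12 ✓
b·A²c: 23/48·2/23 = 1/24 ✓; 4 stages ⇒ order 4.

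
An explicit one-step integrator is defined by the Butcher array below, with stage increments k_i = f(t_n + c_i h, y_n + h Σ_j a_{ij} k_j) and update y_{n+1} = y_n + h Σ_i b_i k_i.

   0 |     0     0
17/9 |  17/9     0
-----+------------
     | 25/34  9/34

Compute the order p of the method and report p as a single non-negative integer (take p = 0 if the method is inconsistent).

2

b = (25/34, 9/34)
c = (0, 17/9)
Σ b_i: 25/34·1 + 9/34·1 = 1 ✓
b·c: 9/34·17/9 = 1/2 ✓; 2 stages ⇒ order 2.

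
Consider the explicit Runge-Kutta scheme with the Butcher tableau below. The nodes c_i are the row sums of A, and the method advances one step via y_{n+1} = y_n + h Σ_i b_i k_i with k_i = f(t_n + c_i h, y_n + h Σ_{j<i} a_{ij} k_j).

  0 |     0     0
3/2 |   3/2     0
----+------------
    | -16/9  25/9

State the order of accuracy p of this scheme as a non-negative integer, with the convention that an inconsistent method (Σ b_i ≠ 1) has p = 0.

b = (-16/9, 25/9)
c = (0, 3/2)
Σ b_i: (-16/9)·1 + 25/9·1 = 1 ✓
b·c: 25/9·3/2 = 25/6 ≠ 1/2 ⇒ order 1.

1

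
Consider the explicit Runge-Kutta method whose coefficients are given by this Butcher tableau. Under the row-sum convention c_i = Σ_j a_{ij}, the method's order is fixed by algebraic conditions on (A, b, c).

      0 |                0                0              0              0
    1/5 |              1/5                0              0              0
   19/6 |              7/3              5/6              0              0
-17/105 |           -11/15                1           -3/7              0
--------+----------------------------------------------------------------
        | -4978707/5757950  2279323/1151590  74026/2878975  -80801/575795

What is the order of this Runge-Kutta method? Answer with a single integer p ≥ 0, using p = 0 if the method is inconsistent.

b = (-4978707/5757950, 2279323/1151590, 74026/2878975, -80801/575795)
c = (0, 1/5, 19/6, -17/105)
Ac = (0, 0, 1/6, -81/70)
Σ b_i: (-4978707/5757950)·1 + 2279323/1151590·1 + 74026/2878975·1 + (-80801/575795)·1 = 1 ✓
b·c: 2279323/1151590·1/5 + 74026/2878975·19/6 + (-80801/575795)·(-17/105) = 1/2 ✓
b·c²: 2279323/1151590·1/25 + 74026/2878975·361/36 + (-80801/575795)·289/11025 = 1/3 ✓
b·Ac: 74026/2878975·1/6 + (-80801/575795)·(-81/70) = 1/6 ✓
b·c³: 2279323/1151590·1/125 + 74026/2878975·6859/216 + (-80801/575795)·(-4913/1157625) = 795116131/954607500 ≠ 1/4 ⇒ order 3.
b·(c∘Ac): 74026/2878975·19/36 + (-80801/575795)·459/2450 = -1647892/129553875 ≠ 1/8
b·Ac²: 74026/2878975·1/30 + (-80801/575795)·(-8941/2100) = 1087937/1818300 ≠ 1/12
b·A²c: (-80801/575795)·(-1/14) = 11543/1151590 ≠ 1/24

3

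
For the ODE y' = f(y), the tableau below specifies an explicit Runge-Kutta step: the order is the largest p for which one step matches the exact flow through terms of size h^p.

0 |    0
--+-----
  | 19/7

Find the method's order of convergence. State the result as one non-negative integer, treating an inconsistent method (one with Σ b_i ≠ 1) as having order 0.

b = (19/7)
c = (0)
Σ b_i: 19/7·1 = 19/7 ≠ 1 ⇒ order 0.

0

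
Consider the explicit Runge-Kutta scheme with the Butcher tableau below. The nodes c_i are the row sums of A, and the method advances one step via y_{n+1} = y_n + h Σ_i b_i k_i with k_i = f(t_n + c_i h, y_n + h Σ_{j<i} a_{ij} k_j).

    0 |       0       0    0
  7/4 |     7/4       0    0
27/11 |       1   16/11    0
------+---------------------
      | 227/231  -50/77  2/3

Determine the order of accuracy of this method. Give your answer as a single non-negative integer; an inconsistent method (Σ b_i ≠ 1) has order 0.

b = (227/231, -50/77, 2/3)
c = (0, 7/4, 27/11)
Ac = (0, 0, 28/11)
Σ b_i: 227/231·1 + (-50/77)·1 + 2/3·1 = 1 ✓
b·c: (-50/77)·7/4 + 2/3·27/11 = 1/2 ✓
b·c²: (-50/77)·49/16 + 2/3·729/121 = 1963/968 ≠ 1/3 ⇒ order 2.
b·Ac: 2/3·28/11 = 56/33 ≠ 1/6

2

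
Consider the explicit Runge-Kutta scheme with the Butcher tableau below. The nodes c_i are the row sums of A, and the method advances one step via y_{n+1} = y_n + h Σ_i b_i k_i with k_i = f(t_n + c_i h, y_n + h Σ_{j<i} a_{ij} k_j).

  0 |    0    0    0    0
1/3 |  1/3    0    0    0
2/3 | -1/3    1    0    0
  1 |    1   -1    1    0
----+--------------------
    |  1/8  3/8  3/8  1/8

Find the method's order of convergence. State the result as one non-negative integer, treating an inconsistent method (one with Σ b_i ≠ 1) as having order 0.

b = (1/8, 3/8, 3/8, 1/8)
c = (0, 1/3, 2/3, 1)
Ac = (0, 0, 1/3, 1/3)
Σ b_i: 1/8·1 + 3/8·1 + 3/8·1 + 1/8·1 = 1 ✓
b·c: 3/8·1/3 + 3/8·2/3 + 1/8·1 = 1/2 ✓
b·c²: 3/8·1/9 + 3/8·4/9 + 1/8·1 = 1/3 ✓
b·Ac: 3/8·1/3 + 1/8·1/3 = 1/6 ✓
b·c³: 3/8·1/27 + 3/8·8/27 + 1/8·1 = 1/4 ✓
b·(c∘Ac): 3/8·2/9 + 1/8·1/3 = 1/8 ✓
b·Ac²: 3/8·1/9 + 1/8·1/3 = 1/12 ✓
b·A²c: 1/8·1/3 = 1/24 ✓; 4 stages ⇒ order 4.

4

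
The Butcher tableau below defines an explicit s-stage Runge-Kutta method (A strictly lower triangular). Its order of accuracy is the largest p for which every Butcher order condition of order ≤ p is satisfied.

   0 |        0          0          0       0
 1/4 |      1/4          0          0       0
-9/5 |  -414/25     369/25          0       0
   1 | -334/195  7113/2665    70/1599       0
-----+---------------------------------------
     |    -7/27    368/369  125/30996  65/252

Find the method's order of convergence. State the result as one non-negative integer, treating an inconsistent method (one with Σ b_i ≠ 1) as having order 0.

4

b = (-7/27, 368/369, 125/30996, 65/252)
c = (0, 1/4, -9/5, 1)
Ac = (0, 0, 369/100, 153/260)
Σ b_i: (-7/27)·1 + 368/369·1 + 125/30996·1 + 65/252·1 = 1 ✓
b·c: 368/369·1/4 + 125/30996·(-9/5) + 65/252·1 = 1/2 ✓
b·c²: 368/369·1/16 + 125/30996·81/25 + 65/252·1 = 1/3 ✓
b·Ac: 125/30996·369/100 + 65/252·153/260 = 1/6 ✓
b·c³: 368/369·1/64 + 125/30996·(-729/125) + 65/252·1 = 1/4 ✓
b·(c∘Ac): 125/30996·(-3321/500) + 65/252·153/260 = 1/8 ✓
b·Ac²: 125/30996·369/400 + 65/252·321/1040 = 1/12 ✓
b·A²c: 65/252·21/130 = 1/24 ✓; 4 stages ⇒ order 4.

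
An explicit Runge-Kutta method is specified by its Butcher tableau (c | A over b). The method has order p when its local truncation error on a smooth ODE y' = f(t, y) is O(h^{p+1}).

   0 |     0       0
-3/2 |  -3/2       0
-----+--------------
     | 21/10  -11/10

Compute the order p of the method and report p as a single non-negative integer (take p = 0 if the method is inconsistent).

b = (21/10, -11/10)
c = (0, -3/2)
Σ b_i: 21/10·1 + (-11/10)·1 = 1 ✓
b·c: (-11/10)·(-3/2) = 33/20 ≠ 1/2 ⇒ order 1.

1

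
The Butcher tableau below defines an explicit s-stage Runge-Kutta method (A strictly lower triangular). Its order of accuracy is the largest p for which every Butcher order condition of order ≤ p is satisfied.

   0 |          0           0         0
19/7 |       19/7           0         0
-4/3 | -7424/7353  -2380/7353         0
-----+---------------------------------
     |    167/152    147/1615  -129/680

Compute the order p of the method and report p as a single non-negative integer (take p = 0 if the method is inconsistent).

3

b = (167/152, 147/1615, -129/680)
c = (0, 19/7, -4/3)
Ac = (0, 0, -340/387)
Σ b_i: 167/152·1 + 147/1615·1 + (-129/680)·1 = 1 ✓
b·c: 147/1615·19/7 + (-129/680)·(-4/3) = 1/2 ✓
b·c²: 147/1615·361/49 + (-129/680)·16/9 = 1/3 ✓
b·Ac: (-129/680)·(-340/387) = 1/6 ✓; 3 stages ⇒ order 3.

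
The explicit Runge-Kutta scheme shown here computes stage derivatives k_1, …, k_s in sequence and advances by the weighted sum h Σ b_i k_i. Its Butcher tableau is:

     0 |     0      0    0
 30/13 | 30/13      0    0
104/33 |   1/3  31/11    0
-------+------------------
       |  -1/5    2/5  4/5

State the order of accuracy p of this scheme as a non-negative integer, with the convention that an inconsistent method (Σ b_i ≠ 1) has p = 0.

b = (-1/5, 2/5, 4/5)
c = (0, 30/13, 104/33)
Ac = (0, 0, 930/143)
Σ b_i: (-1/5)·1 + 2/5·1 + 4/5·1 = 1 ✓
b·c: 2/5·30/13 + 4/5·104/33 = 7388/2145 ≠ 1/2 ⇒ order 1.

1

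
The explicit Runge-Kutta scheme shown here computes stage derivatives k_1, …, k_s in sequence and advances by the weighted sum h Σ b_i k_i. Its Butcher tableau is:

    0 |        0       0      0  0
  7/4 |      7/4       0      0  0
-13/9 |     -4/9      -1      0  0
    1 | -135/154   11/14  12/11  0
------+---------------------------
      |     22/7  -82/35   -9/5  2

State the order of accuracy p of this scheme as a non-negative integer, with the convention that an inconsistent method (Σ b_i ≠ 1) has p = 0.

b = (22/7, -82/35, -9/5, 2)
c = (0, 7/4, -13/9, 1)
Ac = (0, 0, -7/4, -53/264)
Σ b_i: 22/7·1 + (-82/35)·1 + (-9/5)·1 + 2·1 = 1 ✓
b·c: (-82/35)·7/4 + (-9/5)·(-13/9) + 2·1 = 1/2 ✓
b·c²: (-82/35)·49/16 + (-9/5)·169/81 + 2·1 = -643/72 ≠ 1/3 ⇒ order 2.
b·Ac: (-9/5)·(-7/4) + 2·(-53/264) = 907/330 ≠ 1/6

2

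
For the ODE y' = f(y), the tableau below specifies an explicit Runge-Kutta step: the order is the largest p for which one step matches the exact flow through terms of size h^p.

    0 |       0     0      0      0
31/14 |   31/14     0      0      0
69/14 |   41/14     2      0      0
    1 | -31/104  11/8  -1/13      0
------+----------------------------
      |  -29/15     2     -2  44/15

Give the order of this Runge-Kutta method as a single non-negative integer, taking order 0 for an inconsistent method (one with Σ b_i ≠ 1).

b = (-29/15, 2, -2, 44/15)
c = (0, 31/14, 69/14, 1)
Ac = (0, 0, 31/7, 3881/1456)
Σ b_i: (-29/15)·1 + 2·1 + (-2)·1 + 44/15·1 = 1 ✓
b·c: 2·31/14 + (-2)·69/14 + 44/15·1 = -262/105 ≠ 1/2 ⇒ order 1.

1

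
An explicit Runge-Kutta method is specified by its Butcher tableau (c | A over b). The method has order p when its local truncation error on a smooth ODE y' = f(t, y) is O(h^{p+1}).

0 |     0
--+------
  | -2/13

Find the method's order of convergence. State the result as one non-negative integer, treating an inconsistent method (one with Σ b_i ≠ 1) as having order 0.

b = (-2/13)
c = (0)
Σ b_i: (-2/13)·1 = -2/13 ≠ 1 ⇒ order 0.

0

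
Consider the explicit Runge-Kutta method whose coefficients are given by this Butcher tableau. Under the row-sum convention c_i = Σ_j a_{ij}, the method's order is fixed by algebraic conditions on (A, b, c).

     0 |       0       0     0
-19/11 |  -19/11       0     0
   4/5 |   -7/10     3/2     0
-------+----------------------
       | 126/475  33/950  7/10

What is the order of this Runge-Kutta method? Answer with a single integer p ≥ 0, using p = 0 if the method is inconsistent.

b = (126/475, 33/950, 7/10)
c = (0, -19/11, 4/5)
Ac = (0, 0, -57/22)
Σ b_i: 126/475·1 + 33/950·1 + 7/10·1 = 1 ✓
b·c: 33/950·(-19/11) + 7/10·4/5 = 1/2 ✓
b·c²: 33/950·361/121 + 7/10·16/25 = 1517/2750 ≠ 1/3 ⇒ order 2.
b·Ac: 7/10·(-57/22) = -399/220 ≠ 1/6

2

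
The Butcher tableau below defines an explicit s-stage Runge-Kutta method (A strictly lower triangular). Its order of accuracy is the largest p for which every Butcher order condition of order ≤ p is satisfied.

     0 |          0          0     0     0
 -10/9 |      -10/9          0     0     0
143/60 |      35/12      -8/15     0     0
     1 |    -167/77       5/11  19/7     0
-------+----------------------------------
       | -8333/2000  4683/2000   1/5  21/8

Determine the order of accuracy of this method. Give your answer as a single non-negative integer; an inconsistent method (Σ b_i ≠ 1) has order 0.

b = (-8333/2000, 4683/2000, 1/5, 21/8)
c = (0, -10/9, 143/60, 1)
Ac = (0, 0, 16/27, 82661/13860)
Σ b_i: (-8333/2000)·1 + 4683/2000·1 + 1/5·1 + 21/8·1 = 1 ✓
b·c: 4683/2000·(-10/9) + 1/5·143/60 + 21/8·1 = 1/2 ✓
b·c²: 4683/2000·100/81 + 1/5·20449/3600 + 21/8·1 = 359197/54000 ≠ 1/3 ⇒ order 2.
b·Ac: 1/5·16/27 + 21/8·82661/13860 = 749581/47520 ≠ 1/6

2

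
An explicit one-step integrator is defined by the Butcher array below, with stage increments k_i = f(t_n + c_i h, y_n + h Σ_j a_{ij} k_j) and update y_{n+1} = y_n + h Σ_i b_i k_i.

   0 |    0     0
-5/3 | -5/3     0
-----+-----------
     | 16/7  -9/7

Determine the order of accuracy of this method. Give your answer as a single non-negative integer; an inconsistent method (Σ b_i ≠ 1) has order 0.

1

b = (16/7, -9/7)
c = (0, -5/3)
Σ b_i: 16/7·1 + (-9/7)·1 = 1 ✓
b·c: (-9/7)·(-5/3) = 15/7 ≠ 1/2 ⇒ order 1.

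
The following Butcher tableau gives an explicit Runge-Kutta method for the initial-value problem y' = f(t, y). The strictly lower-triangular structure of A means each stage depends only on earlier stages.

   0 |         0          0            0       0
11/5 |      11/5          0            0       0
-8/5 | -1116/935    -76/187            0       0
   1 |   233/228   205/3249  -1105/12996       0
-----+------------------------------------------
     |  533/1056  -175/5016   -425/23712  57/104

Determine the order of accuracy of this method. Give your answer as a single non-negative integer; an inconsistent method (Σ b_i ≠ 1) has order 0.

4

b = (533/1056, -175/5016, -425/23712, 57/104)
c = (0, 11/5, -8/5, 1)
Ac = (0, 0, -76/85, 47/171)
Σ b_i: 533/1056·1 + (-175/5016)·1 + (-425/23712)·1 + 57/104·1 = 1 ✓
b·c: (-175/5016)·11/5 + (-425/23712)·(-8/5) + 57/104·1 = 1/2 ✓
b·c²: (-175/5016)·121/25 + (-425/23712)·64/25 + 57/104·1 = 1/3 ✓
b·Ac: (-425/23712)·(-76/85) + 57/104·47/171 = 1/6 ✓
b·c³: (-175/5016)·1331/125 + (-425/23712)·(-512/125) + 57/104·1 = 1/4 ✓
b·(c∘Ac): (-425/23712)·608/425 + 57/104·47/171 = 1/8 ✓
b·Ac²: (-425/23712)·(-836/425) + 57/104·5/57 = 1/12 ✓
b·A²c: 57/104·13/171 = 1/24 ✓; 4 stages ⇒ order 4.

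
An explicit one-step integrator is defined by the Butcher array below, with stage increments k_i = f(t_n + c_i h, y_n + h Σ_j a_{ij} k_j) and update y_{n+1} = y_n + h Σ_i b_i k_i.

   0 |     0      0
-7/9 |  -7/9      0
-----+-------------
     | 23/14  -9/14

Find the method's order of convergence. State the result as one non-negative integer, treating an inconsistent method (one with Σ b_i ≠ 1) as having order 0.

b = (23/14, -9/14)
c = (0, -7/9)
Σ b_i: 23/14·1 + (-9/14)·1 = 1 ✓
b·c: (-9/14)·(-7/9) = 1/2 ✓; 2 stages ⇒ order 2.

2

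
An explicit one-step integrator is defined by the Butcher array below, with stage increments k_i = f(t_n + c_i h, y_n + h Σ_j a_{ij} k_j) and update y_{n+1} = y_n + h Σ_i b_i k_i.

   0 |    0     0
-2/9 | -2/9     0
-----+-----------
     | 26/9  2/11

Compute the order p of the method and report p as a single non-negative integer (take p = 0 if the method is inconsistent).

0

b = (26/9, 2/11)
c = (0, -2/9)
Σ b_i: 26/9·1 + 2/11·1 = 304/99 ≠ 1 ⇒ order 0.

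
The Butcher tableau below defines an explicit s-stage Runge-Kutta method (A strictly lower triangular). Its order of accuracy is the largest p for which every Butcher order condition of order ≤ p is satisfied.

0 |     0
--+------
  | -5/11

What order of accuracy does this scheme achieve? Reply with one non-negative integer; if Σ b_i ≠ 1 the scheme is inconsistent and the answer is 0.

0

b = (-5/11)
c = (0)
Σ b_i: (-5/11)·1 = -5/11 ≠ 1 ⇒ order 0.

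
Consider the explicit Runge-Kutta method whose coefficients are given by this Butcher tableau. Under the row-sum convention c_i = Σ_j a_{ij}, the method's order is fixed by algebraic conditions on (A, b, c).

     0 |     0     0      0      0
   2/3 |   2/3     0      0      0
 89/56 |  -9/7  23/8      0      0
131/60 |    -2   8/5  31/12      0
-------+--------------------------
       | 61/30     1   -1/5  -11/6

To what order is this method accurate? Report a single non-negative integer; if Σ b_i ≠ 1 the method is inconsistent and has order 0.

b = (61/30, 1, -1/5, -11/6)
c = (0, 2/3, 89/56, 131/60)
Ac = (0, 0, 23/12, 5793/1120)
Σ b_i: 61/30·1 + 1·1 + (-1/5)·1 + (-11/6)·1 = 1 ✓
b·c: 1·2/3 + (-1/5)·89/56 + (-11/6)·131/60 = -1151/315 ≠ 1/2 ⇒ order 1.

1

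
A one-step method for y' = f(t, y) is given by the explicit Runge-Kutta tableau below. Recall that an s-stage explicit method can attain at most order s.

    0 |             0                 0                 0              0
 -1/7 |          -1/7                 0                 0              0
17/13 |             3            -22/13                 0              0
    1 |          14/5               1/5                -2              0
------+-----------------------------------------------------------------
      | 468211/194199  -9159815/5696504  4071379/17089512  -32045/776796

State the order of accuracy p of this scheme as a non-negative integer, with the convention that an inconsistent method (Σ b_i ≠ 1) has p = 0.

3

b = (468211/194199, -9159815/5696504, 4071379/17089512, -32045/776796)
c = (0, -1/7, 17/13, 1)
Ac = (0, 0, 22/91, -1203/455)
Σ b_i: 468211/194199·1 + (-9159815/5696504)·1 + 4071379/17089512·1 + (-32045/776796)·1 = 1 ✓
b·c: (-9159815/5696504)·(-1/7) + 4071379/17089512·17/13 + (-32045/776796)·1 = 1/2 ✓
b·c²: (-9159815/5696504)·1/49 + 4071379/17089512·289/169 + (-32045/776796)·1 = 1/3 ✓
b·Ac: 4071379/17089512·22/91 + (-32045/776796)·(-1203/455) = 1/6 ✓
b·c³: (-9159815/5696504)·(-1/343) + 4071379/17089512·4913/2197 + (-32045/776796)·1 = 835119/1683058 ≠ 1/4 ⇒ order 3.
b·(c∘Ac): 4071379/17089512·374/1183 + (-32045/776796)·(-1203/455) = 501313/2718786 ≠ 1/8
b·Ac²: 4071379/17089512·(-22/637) + (-32045/776796)·(-141441/41405) = 4689931/35344218 ≠ 1/12
b·A²c: (-32045/776796)·(-44/91) = 27115/1359393 ≠ 1/24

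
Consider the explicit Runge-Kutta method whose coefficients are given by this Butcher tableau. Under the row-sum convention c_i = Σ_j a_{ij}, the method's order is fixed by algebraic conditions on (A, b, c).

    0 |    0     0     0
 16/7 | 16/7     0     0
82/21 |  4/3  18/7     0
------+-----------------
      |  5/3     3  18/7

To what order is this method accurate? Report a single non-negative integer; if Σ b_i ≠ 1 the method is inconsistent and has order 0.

b = (5/3, 3, 18/7)
c = (0, 16/7, 82/21)
Ac = (0, 0, 288/49)
Σ b_i: 5/3·1 + 3·1 + 18/7·1 = 152/21 ≠ 1 ⇒ order 0.

0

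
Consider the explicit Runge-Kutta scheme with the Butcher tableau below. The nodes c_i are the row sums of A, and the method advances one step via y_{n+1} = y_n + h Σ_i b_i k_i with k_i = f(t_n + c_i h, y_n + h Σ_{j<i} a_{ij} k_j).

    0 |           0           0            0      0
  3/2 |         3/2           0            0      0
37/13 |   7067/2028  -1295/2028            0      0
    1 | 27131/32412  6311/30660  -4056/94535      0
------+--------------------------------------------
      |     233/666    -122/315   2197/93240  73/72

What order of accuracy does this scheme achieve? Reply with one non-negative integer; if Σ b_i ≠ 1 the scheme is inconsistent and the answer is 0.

4

b = (233/666, -122/315, 2197/93240, 73/72)
c = (0, 3/2, 37/13, 1)
Ac = (0, 0, -1295/1352, 109/584)
Σ b_i: 233/666·1 + (-122/315)·1 + 2197/93240·1 + 73/72·1 = 1 ✓
b·c: (-122/315)·3/2 + 2197/93240·37/13 + 73/72·1 = 1/2 ✓
b·c²: (-122/315)·9/4 + 2197/93240·1369/169 + 73/72·1 = 1/3 ✓
b·Ac: 2197/93240·(-1295/1352) + 73/72·109/584 = 1/6 ✓
b·c³: (-122/315)·27/8 + 2197/93240·50653/2197 + 73/72·1 = 1/4 ✓
b·(c∘Ac): 2197/93240·(-47915/17576) + 73/72·109/584 = 1/8 ✓
b·Ac²: 2197/93240·(-3885/2704) + 73/72·135/1168 = 1/12 ✓
b·A²c: 73/72·3/73 = 1/24 ✓; 4 stages ⇒ order 4.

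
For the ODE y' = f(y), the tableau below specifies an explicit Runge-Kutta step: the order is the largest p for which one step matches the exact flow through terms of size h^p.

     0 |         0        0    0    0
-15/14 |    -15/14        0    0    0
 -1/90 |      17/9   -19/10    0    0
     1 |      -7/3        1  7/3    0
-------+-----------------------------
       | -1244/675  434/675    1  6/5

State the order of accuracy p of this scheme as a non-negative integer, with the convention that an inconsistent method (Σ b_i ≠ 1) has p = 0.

2

b = (-1244/675, 434/675, 1, 6/5)
c = (0, -15/14, -1/90, 1)
Ac = (0, 0, 57/28, -1037/945)
Σ b_i: (-1244/675)·1 + 434/675·1 + 1·1 + 6/5·1 = 1 ✓
b·c: 434/675·(-15/14) + 1·(-1/90) + 6/5·1 = 1/2 ✓
b·c²: 434/675·225/196 + 1·1/8100 + 6/5·1 = 109897/56700 ≠ 1/3 ⇒ order 2.
b·Ac: 1·57/28 + 6/5·(-1037/945) = 647/900 ≠ 1/6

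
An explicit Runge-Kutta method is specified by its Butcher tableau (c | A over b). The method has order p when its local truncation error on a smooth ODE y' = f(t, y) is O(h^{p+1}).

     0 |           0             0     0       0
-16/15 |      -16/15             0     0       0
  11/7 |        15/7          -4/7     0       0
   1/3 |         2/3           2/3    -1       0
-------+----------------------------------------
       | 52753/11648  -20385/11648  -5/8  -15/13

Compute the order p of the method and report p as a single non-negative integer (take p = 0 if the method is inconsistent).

b = (52753/11648, -20385/11648, -5/8, -15/13)
c = (0, -16/15, 11/7, 1/3)
Ac = (0, 0, 64/105, -719/315)
Σ b_i: 52753/11648·1 + (-20385/11648)·1 + (-5/8)·1 + (-15/13)·1 = 1 ✓
b·c: (-20385/11648)·(-16/15) + (-5/8)·11/7 + (-15/13)·1/3 = 1/2 ✓
b·c²: (-20385/11648)·256/225 + (-5/8)·121/49 + (-15/13)·1/9 = -279983/76440 ≠ 1/3 ⇒ order 2.
b·Ac: (-5/8)·64/105 + (-15/13)·(-719/315) = 205/91 ≠ 1/6

2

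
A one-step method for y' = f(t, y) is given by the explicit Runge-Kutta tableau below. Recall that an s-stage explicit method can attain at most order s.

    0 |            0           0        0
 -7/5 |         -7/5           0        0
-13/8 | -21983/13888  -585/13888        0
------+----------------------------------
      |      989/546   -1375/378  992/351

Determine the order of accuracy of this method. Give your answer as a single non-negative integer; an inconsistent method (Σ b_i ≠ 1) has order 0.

b = (989/546, -1375/378, 992/351)
c = (0, -7/5, -13/8)
Ac = (0, 0, 117/1984)
Σ b_i: 989/546·1 + (-1375/378)·1 + 992/351·1 = 1 ✓
b·c: (-1375/378)·(-7/5) + 992/351·(-13/8) = 1/2 ✓
b·c²: (-1375/378)·49/25 + 992/351·169/64 = 1/3 ✓
b·Ac: 992/351·117/1984 = 1/6 ✓; 3 stages ⇒ order 3.

3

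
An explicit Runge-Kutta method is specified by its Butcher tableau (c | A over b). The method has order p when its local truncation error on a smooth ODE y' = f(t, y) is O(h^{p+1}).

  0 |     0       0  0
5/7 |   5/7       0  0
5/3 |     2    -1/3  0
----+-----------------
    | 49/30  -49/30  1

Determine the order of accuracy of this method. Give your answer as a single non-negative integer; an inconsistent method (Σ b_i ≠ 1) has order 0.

b = (49/30, -49/30, 1)
c = (0, 5/7, 5/3)
Ac = (0, 0, -5/21)
Σ b_i: 49/30·1 + (-49/30)·1 + 1·1 = 1 ✓
b·c: (-49/30)·5/7 + 1·5/3 = 1/2 ✓
b·c²: (-49/30)·25/49 + 1·25/9 = 35/18 ≠ 1/3 ⇒ order 2.
b·Ac: 1·(-5/21) = -5/21 ≠ 1/6

2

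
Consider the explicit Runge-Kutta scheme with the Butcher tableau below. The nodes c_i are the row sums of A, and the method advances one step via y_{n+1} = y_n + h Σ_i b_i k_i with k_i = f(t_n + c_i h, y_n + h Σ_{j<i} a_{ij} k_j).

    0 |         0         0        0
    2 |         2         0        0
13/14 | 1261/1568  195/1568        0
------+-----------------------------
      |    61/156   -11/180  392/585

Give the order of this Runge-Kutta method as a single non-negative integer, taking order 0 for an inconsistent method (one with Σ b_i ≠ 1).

b = (61/156, -11/180, 392/585)
c = (0, 2, 13/14)
Ac = (0, 0, 195/784)
Σ b_i: 61/156·1 + (-11/180)·1 + 392/585·1 = 1 ✓
b·c: (-11/180)·2 + 392/585·13/14 = 1/2 ✓
b·c²: (-11/180)·4 + 392/585·169/196 = 1/3 ✓
b·Ac: 392/585·195/784 = 1/6 ✓; 3 stages ⇒ order 3.

3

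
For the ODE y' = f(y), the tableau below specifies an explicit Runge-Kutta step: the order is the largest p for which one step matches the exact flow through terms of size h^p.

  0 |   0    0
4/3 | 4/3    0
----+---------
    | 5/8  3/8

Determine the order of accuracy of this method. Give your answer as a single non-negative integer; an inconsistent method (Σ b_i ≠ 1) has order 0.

b = (5/8, 3/8)
c = (0, 4/3)
Σ b_i: 5/8·1 + 3/8·1 = 1 ✓
b·c: 3/8·4/3 = 1/2 ✓; 2 stages ⇒ order 2.

2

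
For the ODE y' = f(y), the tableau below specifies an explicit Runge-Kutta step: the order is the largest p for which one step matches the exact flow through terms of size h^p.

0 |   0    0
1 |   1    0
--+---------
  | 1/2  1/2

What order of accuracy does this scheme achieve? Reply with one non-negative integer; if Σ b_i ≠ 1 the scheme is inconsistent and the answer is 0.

b = (1/2, 1/2)
c = (0, 1)
Σ b_i: 1/2·1 + 1/2·1 = 1 ✓
b·c: 1/2·1 = 1/2 ✓; 2 stages ⇒ order 2.

2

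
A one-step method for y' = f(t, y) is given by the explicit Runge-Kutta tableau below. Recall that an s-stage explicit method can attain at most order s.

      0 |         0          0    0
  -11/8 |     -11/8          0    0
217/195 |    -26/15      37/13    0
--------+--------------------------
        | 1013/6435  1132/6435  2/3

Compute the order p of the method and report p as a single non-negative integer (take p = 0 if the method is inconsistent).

b = (1013/6435, 1132/6435, 2/3)
c = (0, -11/8, 217/195)
Ac = (0, 0, -407/104)
Σ b_i: 1013/6435·1 + 1132/6435·1 + 2/3·1 = 1 ✓
b·c: 1132/6435·(-11/8) + 2/3·217/195 = 1/2 ✓
b·c²: 1132/6435·121/64 + 2/3·47089/38025 = 2113883/1825200 ≠ 1/3 ⇒ order 2.
b·Ac: 2/3·(-407/104) = -407/156 ≠ 1/6

2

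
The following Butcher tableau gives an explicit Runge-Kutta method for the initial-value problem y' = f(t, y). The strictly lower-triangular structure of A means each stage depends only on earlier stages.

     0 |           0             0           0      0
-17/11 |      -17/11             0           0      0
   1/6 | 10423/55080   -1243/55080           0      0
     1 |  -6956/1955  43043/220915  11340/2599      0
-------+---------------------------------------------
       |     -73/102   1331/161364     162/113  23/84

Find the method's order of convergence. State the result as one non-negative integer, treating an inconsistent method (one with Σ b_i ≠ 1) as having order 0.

b = (-73/102, 1331/161364, 162/113, 23/84)
c = (0, -17/11, 1/6, 1)
Ac = (0, 0, 113/3240, 49/115)
Σ b_i: (-73/102)·1 + 1331/161364·1 + 162/113·1 + 23/84·1 = 1 ✓
b·c: 1331/161364·(-17/11) + 162/113·1/6 + 23/84·1 = 1/2 ✓
b·c²: 1331/161364·289/121 + 162/113·1/36 + 23/84·1 = 1/3 ✓
b·Ac: 162/113·113/3240 + 23/84·49/115 = 1/6 ✓
b·c³: 1331/161364·(-4913/1331) + 162/113·1/216 + 23/84·1 = 1/4 ✓
b·(c∘Ac): 162/113·113/19440 + 23/84·49/115 = 1/8 ✓
b·Ac²: 162/113·(-1921/35640) + 23/84·742/1265 = 1/12 ✓
b·A²c: 23/84·7/46 = 1/24 ✓; 4 stages ⇒ order 4.

4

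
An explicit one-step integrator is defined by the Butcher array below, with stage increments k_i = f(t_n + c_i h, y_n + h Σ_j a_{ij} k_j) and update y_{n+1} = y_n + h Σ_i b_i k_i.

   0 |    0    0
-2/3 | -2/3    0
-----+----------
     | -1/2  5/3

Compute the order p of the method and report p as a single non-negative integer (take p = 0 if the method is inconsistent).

b = (-1/2, 5/3)
c = (0, -2/3)
Σ b_i: (-1/2)·1 + 5/3·1 = 7/6 ≠ 1 ⇒ order 0.

0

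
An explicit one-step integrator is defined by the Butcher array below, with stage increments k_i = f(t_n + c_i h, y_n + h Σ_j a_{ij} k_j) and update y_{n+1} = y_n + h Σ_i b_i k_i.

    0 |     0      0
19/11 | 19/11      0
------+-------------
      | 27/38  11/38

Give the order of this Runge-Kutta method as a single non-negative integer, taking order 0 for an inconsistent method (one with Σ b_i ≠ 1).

2

b = (27/38, 11/38)
c = (0, 19/11)
Σ b_i: 27/38·1 + 11/38·1 = 1 ✓
b·c: 11/38·19/11 = 1/2 ✓; 2 stages ⇒ order 2.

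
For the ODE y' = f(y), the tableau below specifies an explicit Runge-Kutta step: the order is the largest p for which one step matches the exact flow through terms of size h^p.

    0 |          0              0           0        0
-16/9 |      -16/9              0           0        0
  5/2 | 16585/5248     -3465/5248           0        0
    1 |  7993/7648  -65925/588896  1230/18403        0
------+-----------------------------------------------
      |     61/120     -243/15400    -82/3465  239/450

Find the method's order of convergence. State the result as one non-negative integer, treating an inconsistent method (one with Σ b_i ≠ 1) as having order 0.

b = (61/120, -243/15400, -82/3465, 239/450)
c = (0, -16/9, 5/2, 1)
Ac = (0, 0, 385/328, 175/478)
Σ b_i: 61/120·1 + (-243/15400)·1 + (-82/3465)·1 + 239/450·1 = 1 ✓
b·c: (-243/15400)·(-16/9) + (-82/3465)·5/2 + 239/450·1 = 1/2 ✓
b·c²: (-243/15400)·256/81 + (-82/3465)·25/4 + 239/450·1 = 1/3 ✓
b·Ac: (-82/3465)·385/328 + 239/450·175/478 = 1/6 ✓
b·c³: (-243/15400)·(-4096/729) + (-82/3465)·125/8 + 239/450·1 = 1/4 ✓
b·(c∘Ac): (-82/3465)·1925/656 + 239/450·175/478 = 1/8 ✓
b·Ac²: (-82/3465)·(-770/369) + 239/450·275/4302 = 1/12 ✓
b·A²c: 239/450·75/956 = 1/24 ✓; 4 stages ⇒ order 4.

4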